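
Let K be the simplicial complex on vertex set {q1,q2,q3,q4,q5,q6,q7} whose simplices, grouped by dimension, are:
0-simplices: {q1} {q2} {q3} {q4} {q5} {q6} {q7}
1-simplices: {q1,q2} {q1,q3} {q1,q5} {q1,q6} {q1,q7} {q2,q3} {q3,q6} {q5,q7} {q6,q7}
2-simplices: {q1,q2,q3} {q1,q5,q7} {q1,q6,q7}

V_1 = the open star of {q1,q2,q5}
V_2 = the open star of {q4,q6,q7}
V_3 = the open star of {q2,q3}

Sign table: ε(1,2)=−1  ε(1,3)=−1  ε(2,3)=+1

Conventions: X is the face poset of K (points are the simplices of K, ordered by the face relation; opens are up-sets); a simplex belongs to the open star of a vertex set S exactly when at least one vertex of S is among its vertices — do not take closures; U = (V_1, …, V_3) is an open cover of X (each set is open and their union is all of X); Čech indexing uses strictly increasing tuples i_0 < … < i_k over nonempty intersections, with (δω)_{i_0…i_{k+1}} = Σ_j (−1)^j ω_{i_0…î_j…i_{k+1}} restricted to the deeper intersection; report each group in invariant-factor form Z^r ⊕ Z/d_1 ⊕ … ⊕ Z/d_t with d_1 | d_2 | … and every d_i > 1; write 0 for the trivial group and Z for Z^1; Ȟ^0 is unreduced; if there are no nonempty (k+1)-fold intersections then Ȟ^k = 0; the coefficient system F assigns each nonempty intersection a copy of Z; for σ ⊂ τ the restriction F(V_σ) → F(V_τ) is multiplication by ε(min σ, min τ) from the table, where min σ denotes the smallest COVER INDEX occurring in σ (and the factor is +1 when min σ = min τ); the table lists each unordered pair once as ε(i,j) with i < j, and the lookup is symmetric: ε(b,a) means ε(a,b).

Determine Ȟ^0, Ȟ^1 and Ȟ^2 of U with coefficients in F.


nerve of the cover:
  V1={{q1},{q2},{q5},{q1,q2},{q1,q3},{q1,q5},{q1,q6},{q1,q7},{q2,q3},{q5,q7},{q1,q2,q3},{q1,q5,q7},{q1,q6,q7}} V2={{q4},{q6},{q7},{q1,q6},{q1,q7},{q3,q6},{q5,q7},{q6,q7},{q1,q5,q7},{q1,q6,q7}} V3={{q2},{q3},{q1,q2},{q1,q3},{q2,q3},{q3,q6},{q1,q2,q3}}
  V12={{q1,q6},{q1,q7},{q5,q7},{q1,q5,q7},{q1,q6,q7}} V13={{q2},{q1,q2},{q1,q3},{q2,q3},{q1,q2,q3}} V23={{q3,q6}}
C dims 3,3; δ0: rk 2, SNF 1^2
Ȟ^0 = (3 − 2) − 0 = 1, so Ȟ^0 ≅ Z
Ȟ^1 = (3 − 0) − 2 = 1, so Ȟ^1 ≅ Z
Ȟ^2 = (0 − 0) − 0 = 0, so Ȟ^2 ≅ 0

Ȟ^0(U;F) ≅ Z,  Ȟ^1(U;F) ≅ Z,  Ȟ^2(U;F) ≅ 0


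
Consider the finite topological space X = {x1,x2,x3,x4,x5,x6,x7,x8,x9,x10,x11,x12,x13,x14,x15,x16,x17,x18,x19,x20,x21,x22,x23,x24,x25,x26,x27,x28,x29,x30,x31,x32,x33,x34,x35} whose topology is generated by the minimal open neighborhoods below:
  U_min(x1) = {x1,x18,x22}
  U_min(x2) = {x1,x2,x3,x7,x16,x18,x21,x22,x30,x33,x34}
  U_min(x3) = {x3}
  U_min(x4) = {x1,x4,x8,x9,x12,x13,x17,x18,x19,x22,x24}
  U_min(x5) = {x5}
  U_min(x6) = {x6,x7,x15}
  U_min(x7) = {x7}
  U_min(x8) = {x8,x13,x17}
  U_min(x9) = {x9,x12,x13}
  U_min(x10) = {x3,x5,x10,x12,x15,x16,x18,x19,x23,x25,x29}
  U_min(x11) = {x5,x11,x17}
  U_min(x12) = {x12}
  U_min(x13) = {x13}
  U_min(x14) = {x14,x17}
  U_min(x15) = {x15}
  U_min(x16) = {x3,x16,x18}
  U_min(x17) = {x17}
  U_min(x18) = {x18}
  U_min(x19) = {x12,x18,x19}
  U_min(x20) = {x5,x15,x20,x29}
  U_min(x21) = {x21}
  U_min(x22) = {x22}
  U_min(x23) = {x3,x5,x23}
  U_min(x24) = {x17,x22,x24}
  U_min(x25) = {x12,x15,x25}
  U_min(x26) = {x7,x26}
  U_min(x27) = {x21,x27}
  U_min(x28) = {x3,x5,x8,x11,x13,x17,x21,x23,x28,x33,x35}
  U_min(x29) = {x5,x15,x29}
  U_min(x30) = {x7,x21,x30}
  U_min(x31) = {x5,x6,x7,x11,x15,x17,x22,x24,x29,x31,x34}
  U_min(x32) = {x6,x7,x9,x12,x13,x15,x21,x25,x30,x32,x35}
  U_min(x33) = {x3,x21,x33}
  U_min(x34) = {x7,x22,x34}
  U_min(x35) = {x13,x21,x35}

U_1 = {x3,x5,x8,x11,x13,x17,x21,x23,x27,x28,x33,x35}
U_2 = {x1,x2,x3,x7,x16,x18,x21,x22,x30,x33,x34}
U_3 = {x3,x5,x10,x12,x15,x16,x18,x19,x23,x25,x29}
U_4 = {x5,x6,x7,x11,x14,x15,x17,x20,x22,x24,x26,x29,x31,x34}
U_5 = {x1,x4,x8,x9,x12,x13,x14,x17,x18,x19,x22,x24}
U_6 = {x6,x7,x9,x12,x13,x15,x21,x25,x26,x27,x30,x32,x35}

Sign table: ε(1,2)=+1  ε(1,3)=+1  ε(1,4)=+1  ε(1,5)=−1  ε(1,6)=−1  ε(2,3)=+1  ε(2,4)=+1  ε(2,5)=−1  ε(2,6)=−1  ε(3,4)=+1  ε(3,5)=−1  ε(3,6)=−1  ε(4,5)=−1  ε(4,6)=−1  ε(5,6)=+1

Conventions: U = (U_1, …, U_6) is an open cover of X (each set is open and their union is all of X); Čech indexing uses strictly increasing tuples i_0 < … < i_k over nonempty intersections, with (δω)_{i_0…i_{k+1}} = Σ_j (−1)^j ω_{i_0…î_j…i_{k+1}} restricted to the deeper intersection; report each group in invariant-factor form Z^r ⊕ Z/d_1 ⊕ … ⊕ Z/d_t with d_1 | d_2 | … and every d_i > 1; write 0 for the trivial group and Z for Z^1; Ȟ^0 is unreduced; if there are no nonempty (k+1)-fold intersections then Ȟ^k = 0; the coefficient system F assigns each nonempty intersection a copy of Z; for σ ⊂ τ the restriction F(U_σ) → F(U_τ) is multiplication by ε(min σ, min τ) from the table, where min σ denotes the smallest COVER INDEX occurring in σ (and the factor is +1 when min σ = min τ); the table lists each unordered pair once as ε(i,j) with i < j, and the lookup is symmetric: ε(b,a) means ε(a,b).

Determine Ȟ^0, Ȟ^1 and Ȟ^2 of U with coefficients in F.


Ȟ^0 ≅ Z, Ȟ^1 ≅ 0 and Ȟ^2 ≅ Z/2

nerve simplices:
  U12={x3,x21,x33} U13={x3,x5,x23} U14={x5,x11,x17} U15={x8,x13,x17} U16={x13,x21,x27,x35} U23={x3,x16,x18} U24={x7,x22,x34} U25={x1,x18,x22} U26={x7,x21,x30} U34={x5,x15,x29} U35={x12,x18,x19} U36={x12,x15,x25} U45={x14,x17,x22,x24} U46={x6,x7,x15,x26} U56={x9,x12,x13}
  U123={x3} U126={x21} U134={x5} U145={x17} U156={x13} U235={x18} U245={x22} U246={x7} U346={x15} U356={x12}
C dims 6,15,10; δ0: rk 5, SNF 1^5; δ1: rk 10, SNF 1^9·2
degree 0: 6−5−0 = 1 → Ȟ^0 ≅ Z
degree 1: 15−10−5 = 0 → Ȟ^1 ≅ 0
degree 2: 10−0−10 = 0 plus torsion [2] → Ȟ^2 ≅ Z/2


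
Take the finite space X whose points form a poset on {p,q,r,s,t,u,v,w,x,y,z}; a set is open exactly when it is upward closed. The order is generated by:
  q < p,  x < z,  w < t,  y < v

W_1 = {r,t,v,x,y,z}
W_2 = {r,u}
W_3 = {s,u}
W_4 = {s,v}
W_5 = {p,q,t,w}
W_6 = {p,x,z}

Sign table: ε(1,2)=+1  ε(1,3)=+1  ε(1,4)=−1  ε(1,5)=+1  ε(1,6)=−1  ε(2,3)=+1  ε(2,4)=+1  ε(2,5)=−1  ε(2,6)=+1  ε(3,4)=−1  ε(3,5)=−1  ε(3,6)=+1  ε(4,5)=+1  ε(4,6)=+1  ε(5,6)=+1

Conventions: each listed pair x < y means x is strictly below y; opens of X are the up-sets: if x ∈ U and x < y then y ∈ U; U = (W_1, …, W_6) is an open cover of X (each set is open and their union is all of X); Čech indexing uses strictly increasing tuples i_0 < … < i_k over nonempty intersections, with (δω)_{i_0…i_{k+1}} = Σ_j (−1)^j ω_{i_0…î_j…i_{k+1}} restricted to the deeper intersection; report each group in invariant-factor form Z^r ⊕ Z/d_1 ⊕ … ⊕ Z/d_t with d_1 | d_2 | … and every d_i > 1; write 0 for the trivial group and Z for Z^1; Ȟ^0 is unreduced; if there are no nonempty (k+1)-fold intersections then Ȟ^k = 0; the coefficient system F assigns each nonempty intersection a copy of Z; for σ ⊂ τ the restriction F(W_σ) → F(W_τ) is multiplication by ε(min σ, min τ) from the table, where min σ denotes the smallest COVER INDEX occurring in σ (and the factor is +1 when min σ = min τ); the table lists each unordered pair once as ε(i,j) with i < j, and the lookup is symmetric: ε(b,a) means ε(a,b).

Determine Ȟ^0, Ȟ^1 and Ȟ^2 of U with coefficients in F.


nerve of the cover:
  W12={r} W14={v} W15={t} W16={x,z} W23={u} W34={s} W56={p}
C dims 6,7; δ0: rk 6, SNF 1^5·2
Ȟ^0 = (6 − 6) − 0 = 0, so Ȟ^0 ≅ 0
Ȟ^1 = (7 − 0) − 6 = 1 plus torsion [2], so Ȟ^1 ≅ Z ⊕ Z/2
Ȟ^2 = (0 − 0) − 0 = 0, so Ȟ^2 ≅ 0

Ȟ^0 = 0; Ȟ^1 = Z ⊕ Z/2; Ȟ^2 = 0


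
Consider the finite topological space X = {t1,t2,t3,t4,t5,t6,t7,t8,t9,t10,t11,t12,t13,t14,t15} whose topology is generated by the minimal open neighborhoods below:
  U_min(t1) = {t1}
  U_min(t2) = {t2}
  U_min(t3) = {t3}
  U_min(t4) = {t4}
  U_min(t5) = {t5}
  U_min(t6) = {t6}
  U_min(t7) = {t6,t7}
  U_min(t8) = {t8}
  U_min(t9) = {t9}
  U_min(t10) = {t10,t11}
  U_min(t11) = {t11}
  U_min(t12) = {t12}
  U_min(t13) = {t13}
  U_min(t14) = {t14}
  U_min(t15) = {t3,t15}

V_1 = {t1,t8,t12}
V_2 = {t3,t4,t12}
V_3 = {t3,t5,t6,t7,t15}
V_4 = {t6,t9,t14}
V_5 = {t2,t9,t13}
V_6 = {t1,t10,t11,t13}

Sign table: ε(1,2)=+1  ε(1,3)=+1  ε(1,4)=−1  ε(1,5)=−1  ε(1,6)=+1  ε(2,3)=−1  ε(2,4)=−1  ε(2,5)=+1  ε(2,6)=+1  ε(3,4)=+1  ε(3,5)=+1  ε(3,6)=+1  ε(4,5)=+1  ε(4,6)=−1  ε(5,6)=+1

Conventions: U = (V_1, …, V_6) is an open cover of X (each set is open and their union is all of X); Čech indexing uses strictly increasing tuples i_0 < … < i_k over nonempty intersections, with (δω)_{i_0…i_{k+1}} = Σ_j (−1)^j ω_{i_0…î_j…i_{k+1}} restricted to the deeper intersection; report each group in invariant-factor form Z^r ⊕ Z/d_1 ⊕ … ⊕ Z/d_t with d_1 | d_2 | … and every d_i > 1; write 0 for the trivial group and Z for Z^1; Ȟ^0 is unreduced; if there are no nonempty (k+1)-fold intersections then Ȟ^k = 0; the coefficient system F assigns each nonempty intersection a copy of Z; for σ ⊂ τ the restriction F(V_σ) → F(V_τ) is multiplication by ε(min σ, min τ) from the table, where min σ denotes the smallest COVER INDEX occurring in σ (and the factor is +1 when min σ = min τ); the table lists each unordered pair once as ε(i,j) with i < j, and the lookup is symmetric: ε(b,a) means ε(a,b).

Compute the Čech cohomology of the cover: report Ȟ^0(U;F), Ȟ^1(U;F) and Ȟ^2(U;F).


nerve simplices:
  V12={t12} V16={t1} V23={t3} V34={t6} V45={t9} V56={t13}
C dims 6,6; δ0: rk 6, SNF 1^5·2
degree 0: 6−6−0 = 0 → Ȟ^0 ≅ 0
degree 1: 6−0−6 = 0 plus torsion [2] → Ȟ^1 ≅ Z/2
degree 2: 0−0−0 = 0 → Ȟ^2 ≅ 0

Ȟ^0(U;F) ≅ 0, Ȟ^1(U;F) ≅ Z/2 and Ȟ^2(U;F) ≅ 0


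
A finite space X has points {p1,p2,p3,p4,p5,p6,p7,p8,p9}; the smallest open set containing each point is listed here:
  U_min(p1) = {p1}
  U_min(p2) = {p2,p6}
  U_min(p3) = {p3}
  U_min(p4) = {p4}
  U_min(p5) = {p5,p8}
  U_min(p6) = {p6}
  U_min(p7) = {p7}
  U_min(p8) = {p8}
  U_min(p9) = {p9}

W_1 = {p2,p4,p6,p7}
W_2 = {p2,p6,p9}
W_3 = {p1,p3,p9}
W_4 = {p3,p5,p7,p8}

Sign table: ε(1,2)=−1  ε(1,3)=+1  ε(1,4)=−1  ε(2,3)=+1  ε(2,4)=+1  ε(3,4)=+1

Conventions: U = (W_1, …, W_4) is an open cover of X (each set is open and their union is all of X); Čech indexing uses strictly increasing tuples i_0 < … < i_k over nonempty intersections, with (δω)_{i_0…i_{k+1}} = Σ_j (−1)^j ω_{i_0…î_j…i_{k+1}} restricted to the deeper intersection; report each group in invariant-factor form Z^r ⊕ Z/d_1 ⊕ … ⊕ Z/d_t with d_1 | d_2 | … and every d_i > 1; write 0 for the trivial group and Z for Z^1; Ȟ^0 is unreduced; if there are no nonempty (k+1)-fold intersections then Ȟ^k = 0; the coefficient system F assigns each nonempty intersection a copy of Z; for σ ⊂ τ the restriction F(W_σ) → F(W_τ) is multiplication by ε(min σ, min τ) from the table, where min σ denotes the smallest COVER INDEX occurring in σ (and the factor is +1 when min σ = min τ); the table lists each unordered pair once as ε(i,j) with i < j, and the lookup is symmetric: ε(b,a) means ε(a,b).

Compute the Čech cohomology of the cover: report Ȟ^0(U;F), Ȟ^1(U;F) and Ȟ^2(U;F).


nerve of the cover:
  W12={p2,p6} W14={p7} W23={p9} W34={p3}
C dims 4,4; δ0: rk 3, SNF 1^3
Ȟ^0 = (4 − 3) − 0 = 1, so Ȟ^0 ≅ Z
Ȟ^1 = (4 − 0) − 3 = 1, so Ȟ^1 ≅ Z
Ȟ^2 = (0 − 0) − 0 = 0, so Ȟ^2 ≅ 0

Ȟ^0(U;F) ≅ Z, Ȟ^1(U;F) ≅ Z, Ȟ^2(U;F) ≅ 0


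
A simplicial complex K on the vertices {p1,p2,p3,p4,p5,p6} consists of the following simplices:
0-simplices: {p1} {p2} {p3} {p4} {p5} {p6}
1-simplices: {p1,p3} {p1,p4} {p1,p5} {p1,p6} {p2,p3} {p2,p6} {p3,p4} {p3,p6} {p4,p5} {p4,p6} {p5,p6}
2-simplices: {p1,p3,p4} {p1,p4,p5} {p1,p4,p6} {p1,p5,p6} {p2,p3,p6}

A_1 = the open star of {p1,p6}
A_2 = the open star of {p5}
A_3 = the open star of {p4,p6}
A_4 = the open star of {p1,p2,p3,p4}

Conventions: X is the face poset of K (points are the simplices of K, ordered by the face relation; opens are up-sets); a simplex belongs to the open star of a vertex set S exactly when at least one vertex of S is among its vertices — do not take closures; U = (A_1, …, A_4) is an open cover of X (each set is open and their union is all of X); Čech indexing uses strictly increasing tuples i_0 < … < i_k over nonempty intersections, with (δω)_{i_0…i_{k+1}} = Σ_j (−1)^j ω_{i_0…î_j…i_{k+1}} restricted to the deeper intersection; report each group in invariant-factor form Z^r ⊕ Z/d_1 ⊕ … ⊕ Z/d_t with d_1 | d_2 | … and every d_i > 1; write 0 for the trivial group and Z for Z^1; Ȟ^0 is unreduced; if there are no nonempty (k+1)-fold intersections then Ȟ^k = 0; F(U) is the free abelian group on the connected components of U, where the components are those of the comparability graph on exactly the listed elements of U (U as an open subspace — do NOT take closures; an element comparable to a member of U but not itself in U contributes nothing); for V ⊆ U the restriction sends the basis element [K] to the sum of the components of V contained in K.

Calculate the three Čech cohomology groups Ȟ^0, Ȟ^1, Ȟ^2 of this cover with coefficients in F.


Ȟ^0 = Z; Ȟ^1 = Z; Ȟ^2 = 0

nonempty overlaps:
  A1={{p1},{p6},{p1,p3},{p1,p4},{p1,p5},{p1,p6},{p2,p6},{p3,p6},{p4,p6},{p5,p6},{p1,p3,p4},{p1,p4,p5},{p1,p4,p6},{p1,p5,p6},{p2,p3,p6}} A2={{p5},{p1,p5},{p4,p5},{p5,p6},{p1,p4,p5},{p1,p5,p6}} A3={{p4},{p6},{p1,p4},{p1,p6},{p2,p6},{p3,p4},{p3,p6},{p4,p5},{p4,p6},{p5,p6},{p1,p3,p4},{p1,p4,p5},{p1,p4,p6},{p1,p5,p6},{p2,p3,p6}} A4={{p1},{p2},{p3},{p4},{p1,p3},{p1,p4},{p1,p5},{p1,p6},{p2,p3},{p2,p6},{p3,p4},{p3,p6},{p4,p5},{p4,p6},{p1,p3,p4},{p1,p4,p5},{p1,p4,p6},{p1,p5,p6},{p2,p3,p6}}
  A12={{p1,p5},{p5,p6},{p1,p4,p5},{p1,p5,p6}} A13={{p6},{p1,p4},{p1,p6},{p2,p6},{p3,p6},{p4,p6},{p5,p6},{p1,p3,p4},{p1,p4,p5},{p1,p4,p6},{p1,p5,p6},{p2,p3,p6}} A14={{p1},{p1,p3},{p1,p4},{p1,p5},{p1,p6},{p2,p6},{p3,p6},{p4,p6},{p1,p3,p4},{p1,p4,p5},{p1,p4,p6},{p1,p5,p6},{p2,p3,p6}} A23={{p4,p5},{p5,p6},{p1,p4,p5},{p1,p5,p6}} A24={{p1,p5},{p4,p5},{p1,p4,p5},{p1,p5,p6}} A34={{p4},{p1,p4},{p1,p6},{p2,p6},{p3,p4},{p3,p6},{p4,p5},{p4,p6},{p1,p3,p4},{p1,p4,p5},{p1,p4,p6},{p1,p5,p6},{p2,p3,p6}}
  A123={{p5,p6},{p1,p4,p5},{p1,p5,p6}} A124={{p1,p5},{p1,p4,p5},{p1,p5,p6}} A134={{p1,p4},{p1,p6},{p2,p6},{p3,p6},{p4,p6},{p1,p3,p4},{p1,p4,p5},{p1,p4,p6},{p1,p5,p6},{p2,p3,p6}} A234={{p4,p5},{p1,p4,p5},{p1,p5,p6}}
  A1234={{p1,p4,p5},{p1,p5,p6}}
components per intersection:
  A1: {{p1},{p6},{p1,p3},{p1,p4},{p1,p5},{p1,p6},{p2,p6},{p3,p6},{p4,p6},{p5,p6},{p1,p3,p4},{p1,p4,p5},{p1,p4,p6},{p1,p5,p6},{p2,p3,p6}}
  A2: {{p5},{p1,p5},{p4,p5},{p5,p6},{p1,p4,p5},{p1,p5,p6}}
  A3: {{p4},{p6},{p1,p4},{p1,p6},{p2,p6},{p3,p4},{p3,p6},{p4,p5},{p4,p6},{p5,p6},{p1,p3,p4},{p1,p4,p5},{p1,p4,p6},{p1,p5,p6},{p2,p3,p6}}
  A4: {{p1},{p2},{p3},{p4},{p1,p3},{p1,p4},{p1,p5},{p1,p6},{p2,p3},{p2,p6},{p3,p4},{p3,p6},{p4,p5},{p4,p6},{p1,p3,p4},{p1,p4,p5},{p1,p4,p6},{p1,p5,p6},{p2,p3,p6}}
  A12: {{p1,p5},{p5,p6},{p1,p4,p5},{p1,p5,p6}}
  A13: {{p6},{p1,p4},{p1,p6},{p2,p6},{p3,p6},{p4,p6},{p5,p6},{p1,p3,p4},{p1,p4,p5},{p1,p4,p6},{p1,p5,p6},{p2,p3,p6}}
  A14: {{p1},{p1,p3},{p1,p4},{p1,p5},{p1,p6},{p4,p6},{p1,p3,p4},{p1,p4,p5},{p1,p4,p6},{p1,p5,p6}} {{p2,p6},{p3,p6},{p2,p3,p6}}
  A23: {{p4,p5},{p1,p4,p5}} {{p5,p6},{p1,p5,p6}}
  A24: {{p1,p5},{p4,p5},{p1,p4,p5},{p1,p5,p6}}
  A34: {{p4},{p1,p4},{p1,p6},{p3,p4},{p4,p5},{p4,p6},{p1,p3,p4},{p1,p4,p5},{p1,p4,p6},{p1,p5,p6}} {{p2,p6},{p3,p6},{p2,p3,p6}}
  A123: {{p5,p6},{p1,p5,p6}} {{p1,p4,p5}}
  A124: {{p1,p5},{p1,p4,p5},{p1,p5,p6}}
  A134: {{p1,p4},{p1,p6},{p4,p6},{p1,p3,p4},{p1,p4,p5},{p1,p4,p6},{p1,p5,p6}} {{p2,p6},{p3,p6},{p2,p3,p6}}
  A234: {{p4,p5},{p1,p4,p5}} {{p1,p5,p6}}
  A1234: {{p1,p4,p5}} {{p1,p5,p6}}
C dims 4,9,7,2; δ0: rk 3, SNF 1^3; δ1: rk 5, SNF 1^5; δ2: rk 2, SNF 1^2
degree 0: 4−3−0 = 1 → Ȟ^0 ≅ Z
degree 1: 9−5−3 = 1 → Ȟ^1 ≅ Z
degree 2: 7−2−5 = 0 → Ȟ^2 ≅ 0


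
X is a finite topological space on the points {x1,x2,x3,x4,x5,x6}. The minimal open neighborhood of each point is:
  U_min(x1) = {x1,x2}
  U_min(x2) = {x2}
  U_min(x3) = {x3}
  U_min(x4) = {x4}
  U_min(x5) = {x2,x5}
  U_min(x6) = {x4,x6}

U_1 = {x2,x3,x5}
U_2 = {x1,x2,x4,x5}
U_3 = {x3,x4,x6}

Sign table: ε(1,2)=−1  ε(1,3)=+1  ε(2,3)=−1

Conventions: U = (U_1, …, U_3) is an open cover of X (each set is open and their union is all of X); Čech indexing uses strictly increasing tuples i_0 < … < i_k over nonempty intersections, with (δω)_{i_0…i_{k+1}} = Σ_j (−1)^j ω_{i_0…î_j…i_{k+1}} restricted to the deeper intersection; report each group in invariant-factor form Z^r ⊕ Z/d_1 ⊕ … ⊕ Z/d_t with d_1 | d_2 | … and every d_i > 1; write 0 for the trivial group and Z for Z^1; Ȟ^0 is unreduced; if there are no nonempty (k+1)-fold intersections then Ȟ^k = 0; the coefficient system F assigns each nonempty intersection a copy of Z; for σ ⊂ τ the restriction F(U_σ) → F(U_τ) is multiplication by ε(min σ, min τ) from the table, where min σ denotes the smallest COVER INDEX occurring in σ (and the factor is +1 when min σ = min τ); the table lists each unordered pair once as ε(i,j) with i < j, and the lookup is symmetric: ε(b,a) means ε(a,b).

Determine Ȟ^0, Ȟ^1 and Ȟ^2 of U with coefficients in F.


Ȟ^0 = Z, Ȟ^1 = Z, Ȟ^2 = 0

cover nerve:
  U12={x2,x5} U13={x3} U23={x4}
C dims 3,3; δ0: rk 2, SNF 1^2
Ȟ^0: (3−2)−0=1 ⇒ Z
Ȟ^1: (3−0)−2=1 ⇒ Z
Ȟ^2: (0−0)−0=0 ⇒ 0


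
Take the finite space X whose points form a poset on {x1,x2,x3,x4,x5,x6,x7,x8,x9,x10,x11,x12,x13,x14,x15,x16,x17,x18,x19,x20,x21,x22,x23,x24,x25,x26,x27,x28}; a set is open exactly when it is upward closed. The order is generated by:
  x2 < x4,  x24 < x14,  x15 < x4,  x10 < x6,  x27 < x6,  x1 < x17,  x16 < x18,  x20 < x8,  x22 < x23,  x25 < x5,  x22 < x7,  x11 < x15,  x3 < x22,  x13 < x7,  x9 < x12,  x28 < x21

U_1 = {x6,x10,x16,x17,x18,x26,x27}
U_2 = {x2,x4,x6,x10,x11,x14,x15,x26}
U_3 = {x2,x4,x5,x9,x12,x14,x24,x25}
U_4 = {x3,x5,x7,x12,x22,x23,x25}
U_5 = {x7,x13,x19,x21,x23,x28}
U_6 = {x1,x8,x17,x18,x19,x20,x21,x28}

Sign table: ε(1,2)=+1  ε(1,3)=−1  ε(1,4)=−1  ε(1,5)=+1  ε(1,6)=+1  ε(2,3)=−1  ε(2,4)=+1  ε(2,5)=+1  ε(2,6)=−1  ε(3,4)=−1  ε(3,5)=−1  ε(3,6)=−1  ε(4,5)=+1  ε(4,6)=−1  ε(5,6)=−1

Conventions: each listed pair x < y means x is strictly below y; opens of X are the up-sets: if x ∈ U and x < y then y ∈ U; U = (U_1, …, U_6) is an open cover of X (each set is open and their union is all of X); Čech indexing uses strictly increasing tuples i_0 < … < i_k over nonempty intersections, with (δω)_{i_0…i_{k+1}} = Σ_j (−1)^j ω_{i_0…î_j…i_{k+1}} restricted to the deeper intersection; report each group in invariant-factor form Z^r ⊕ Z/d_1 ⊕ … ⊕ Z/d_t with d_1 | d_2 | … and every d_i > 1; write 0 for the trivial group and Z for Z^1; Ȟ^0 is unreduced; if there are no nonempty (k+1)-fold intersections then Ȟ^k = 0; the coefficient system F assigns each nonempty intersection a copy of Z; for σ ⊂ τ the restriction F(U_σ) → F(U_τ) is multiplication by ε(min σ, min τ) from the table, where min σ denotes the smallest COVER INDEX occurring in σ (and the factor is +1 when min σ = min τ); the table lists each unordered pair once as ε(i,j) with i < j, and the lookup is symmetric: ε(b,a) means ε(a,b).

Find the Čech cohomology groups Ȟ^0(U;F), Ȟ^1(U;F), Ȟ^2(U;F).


Ȟ^0 = 0,  Ȟ^1 = Z/2,  Ȟ^2 = 0

nonempty overlaps:
  U12={x6,x10,x26} U16={x17,x18} U23={x2,x4,x14} U34={x5,x12,x25} U45={x7,x23} U56={x19,x21,x28}
C dims 6,6; δ0: rk 6, SNF 1^5·2
degree 0: 6−6−0 = 0 → Ȟ^0 ≅ 0
degree 1: 6−0−6 = 0 plus torsion [2] → Ȟ^1 ≅ Z/2
degree 2: 0−0−0 = 0 → Ȟ^2 ≅ 0


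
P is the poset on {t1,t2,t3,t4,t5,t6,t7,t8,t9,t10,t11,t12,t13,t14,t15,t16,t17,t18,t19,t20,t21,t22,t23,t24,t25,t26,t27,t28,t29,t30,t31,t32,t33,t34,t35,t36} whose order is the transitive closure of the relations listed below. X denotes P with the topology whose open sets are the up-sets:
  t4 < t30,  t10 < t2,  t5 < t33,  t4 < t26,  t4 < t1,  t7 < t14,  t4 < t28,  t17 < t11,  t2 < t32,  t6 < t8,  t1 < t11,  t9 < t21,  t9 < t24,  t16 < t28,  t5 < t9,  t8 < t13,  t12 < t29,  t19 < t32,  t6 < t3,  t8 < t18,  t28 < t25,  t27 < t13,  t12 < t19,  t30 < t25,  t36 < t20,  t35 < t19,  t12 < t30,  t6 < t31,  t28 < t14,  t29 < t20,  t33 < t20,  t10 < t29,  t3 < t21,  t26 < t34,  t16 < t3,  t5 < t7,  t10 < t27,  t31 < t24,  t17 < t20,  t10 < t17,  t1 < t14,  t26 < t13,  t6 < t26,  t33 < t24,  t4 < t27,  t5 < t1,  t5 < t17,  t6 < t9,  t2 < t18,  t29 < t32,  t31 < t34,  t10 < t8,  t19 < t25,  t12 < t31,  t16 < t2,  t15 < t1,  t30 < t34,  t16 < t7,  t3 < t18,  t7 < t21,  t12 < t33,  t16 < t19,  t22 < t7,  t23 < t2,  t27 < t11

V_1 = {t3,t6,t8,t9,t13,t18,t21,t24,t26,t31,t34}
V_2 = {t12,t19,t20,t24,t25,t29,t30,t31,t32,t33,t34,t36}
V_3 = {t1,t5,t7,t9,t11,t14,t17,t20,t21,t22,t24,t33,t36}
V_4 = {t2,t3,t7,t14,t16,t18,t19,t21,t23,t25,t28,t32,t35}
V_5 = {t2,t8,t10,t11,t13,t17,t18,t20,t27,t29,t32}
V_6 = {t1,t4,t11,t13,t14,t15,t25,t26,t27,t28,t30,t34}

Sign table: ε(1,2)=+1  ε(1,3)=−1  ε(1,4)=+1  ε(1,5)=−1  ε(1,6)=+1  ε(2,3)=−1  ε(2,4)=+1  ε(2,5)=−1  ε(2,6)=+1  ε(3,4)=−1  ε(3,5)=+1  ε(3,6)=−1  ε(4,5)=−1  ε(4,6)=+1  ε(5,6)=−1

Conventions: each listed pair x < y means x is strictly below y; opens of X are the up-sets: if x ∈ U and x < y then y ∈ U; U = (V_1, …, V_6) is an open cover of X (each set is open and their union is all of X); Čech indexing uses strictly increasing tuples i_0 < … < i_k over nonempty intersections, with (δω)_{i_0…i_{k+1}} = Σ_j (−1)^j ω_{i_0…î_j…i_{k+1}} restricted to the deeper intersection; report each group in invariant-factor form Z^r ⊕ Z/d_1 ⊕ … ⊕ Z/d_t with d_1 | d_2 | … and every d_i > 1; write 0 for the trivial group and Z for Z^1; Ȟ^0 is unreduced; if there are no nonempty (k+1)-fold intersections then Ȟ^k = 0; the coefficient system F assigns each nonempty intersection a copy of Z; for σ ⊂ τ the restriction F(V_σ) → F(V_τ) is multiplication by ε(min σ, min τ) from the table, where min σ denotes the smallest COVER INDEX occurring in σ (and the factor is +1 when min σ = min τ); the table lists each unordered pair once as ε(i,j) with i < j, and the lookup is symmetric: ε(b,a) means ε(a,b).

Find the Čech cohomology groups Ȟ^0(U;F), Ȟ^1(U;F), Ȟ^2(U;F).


intersection data:
  V12={t24,t31,t34} V13={t9,t21,t24} V14={t3,t18,t21} V15={t8,t13,t18} V16={t13,t26,t34} V23={t20,t24,t33,t36} V24={t19,t25,t32} V25={t20,t29,t32} V26={t25,t30,t34} V34={t7,t14,t21} V35={t11,t17,t20} V36={t1,t11,t14} V45={t2,t18,t32} V46={t14,t25,t28} V56={t11,t13,t27}
  V123={t24} V126={t34} V134={t21} V145={t18} V156={t13} V235={t20} V245={t32} V246={t25} V346={t14} V356={t11}
C dims 6,15,10; δ0: rk 5, SNF 1^5; δ1: rk 10, SNF 1^9·2
Ȟ^0 = (6 − 5) − 0 = 1, so Ȟ^0 ≅ Z
Ȟ^1 = (15 − 10) − 5 = 0, so Ȟ^1 ≅ 0
Ȟ^2 = (10 − 0) − 10 = 0 plus torsion [2], so Ȟ^2 ≅ Z/2

Ȟ^0 ≅ Z, Ȟ^1 ≅ 0 and Ȟ^2 ≅ Z/2


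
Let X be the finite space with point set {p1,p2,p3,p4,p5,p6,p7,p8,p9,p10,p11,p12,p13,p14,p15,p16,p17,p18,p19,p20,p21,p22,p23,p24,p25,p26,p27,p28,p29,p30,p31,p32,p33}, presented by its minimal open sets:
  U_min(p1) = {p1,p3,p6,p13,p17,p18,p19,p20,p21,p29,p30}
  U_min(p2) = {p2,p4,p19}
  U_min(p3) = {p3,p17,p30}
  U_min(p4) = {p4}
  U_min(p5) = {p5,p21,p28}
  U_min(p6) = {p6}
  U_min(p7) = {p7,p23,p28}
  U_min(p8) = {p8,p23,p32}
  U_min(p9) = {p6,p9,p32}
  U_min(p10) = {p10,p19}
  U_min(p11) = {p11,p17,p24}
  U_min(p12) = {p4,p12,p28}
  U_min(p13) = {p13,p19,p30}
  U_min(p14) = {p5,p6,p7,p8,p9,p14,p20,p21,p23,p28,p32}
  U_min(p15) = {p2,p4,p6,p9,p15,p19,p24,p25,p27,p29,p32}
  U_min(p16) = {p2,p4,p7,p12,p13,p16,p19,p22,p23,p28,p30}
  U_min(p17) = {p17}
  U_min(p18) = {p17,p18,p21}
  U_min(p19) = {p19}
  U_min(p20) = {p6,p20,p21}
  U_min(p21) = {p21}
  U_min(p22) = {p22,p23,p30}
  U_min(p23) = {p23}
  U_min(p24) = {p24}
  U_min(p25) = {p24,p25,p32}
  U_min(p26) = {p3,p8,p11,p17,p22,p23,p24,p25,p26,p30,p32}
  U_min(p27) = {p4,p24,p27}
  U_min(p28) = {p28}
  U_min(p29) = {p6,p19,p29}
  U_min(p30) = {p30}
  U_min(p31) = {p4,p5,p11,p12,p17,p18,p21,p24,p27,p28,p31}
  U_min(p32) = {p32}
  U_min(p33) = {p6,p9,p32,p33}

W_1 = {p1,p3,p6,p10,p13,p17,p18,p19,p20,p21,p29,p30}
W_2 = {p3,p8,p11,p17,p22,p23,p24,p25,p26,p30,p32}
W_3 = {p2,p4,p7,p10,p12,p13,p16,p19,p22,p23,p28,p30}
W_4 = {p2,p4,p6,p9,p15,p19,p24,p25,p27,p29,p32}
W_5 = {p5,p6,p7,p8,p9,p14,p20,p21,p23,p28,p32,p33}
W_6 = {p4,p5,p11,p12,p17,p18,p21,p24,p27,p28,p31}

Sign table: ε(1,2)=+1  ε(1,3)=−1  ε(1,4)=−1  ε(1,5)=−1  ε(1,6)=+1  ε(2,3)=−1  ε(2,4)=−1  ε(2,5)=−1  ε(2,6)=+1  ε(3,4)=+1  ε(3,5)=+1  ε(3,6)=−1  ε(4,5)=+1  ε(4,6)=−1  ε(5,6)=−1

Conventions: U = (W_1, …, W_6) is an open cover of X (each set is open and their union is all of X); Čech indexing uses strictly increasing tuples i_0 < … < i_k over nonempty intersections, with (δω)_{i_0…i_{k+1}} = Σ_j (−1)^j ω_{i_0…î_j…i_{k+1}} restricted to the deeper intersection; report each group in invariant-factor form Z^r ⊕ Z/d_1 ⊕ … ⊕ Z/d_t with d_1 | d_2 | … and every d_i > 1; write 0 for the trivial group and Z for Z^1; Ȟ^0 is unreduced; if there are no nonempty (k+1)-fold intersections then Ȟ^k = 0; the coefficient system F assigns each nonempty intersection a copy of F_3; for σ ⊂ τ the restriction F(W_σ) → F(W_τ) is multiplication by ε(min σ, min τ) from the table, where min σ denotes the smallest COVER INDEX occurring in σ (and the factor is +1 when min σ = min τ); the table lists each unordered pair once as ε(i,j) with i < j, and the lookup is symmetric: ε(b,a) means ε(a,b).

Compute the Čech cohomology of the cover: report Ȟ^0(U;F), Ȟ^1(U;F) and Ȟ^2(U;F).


Ȟ^0(U;F) ≅ Z/3; Ȟ^1(U;F) ≅ 0; Ȟ^2(U;F) ≅ 0

cover nerve:
  W12={p3,p17,p30} W13={p10,p13,p19,p30} W14={p6,p19,p29} W15={p6,p20,p21} W16={p17,p18,p21} W23={p22,p23,p30} W24={p24,p25,p32} W25={p8,p23,p32} W26={p11,p17,p24} W34={p2,p4,p19} W35={p7,p23,p28} W36={p4,p12,p28} W45={p6,p9,p32} W46={p4,p24,p27} W56={p5,p21,p28}
  W123={p30} W126={p17} W134={p19} W145={p6} W156={p21} W235={p23} W245={p32} W246={p24} W346={p4} W356={p28}
C dims 6,15,10; δ0: rk_F3 5; δ1: rk_F3 10
Ȟ^0: (6−5)−0=1 ⇒ Z/3
Ȟ^1: (15−10)−5=0 ⇒ 0
Ȟ^2: (10−0)−10=0 ⇒ 0


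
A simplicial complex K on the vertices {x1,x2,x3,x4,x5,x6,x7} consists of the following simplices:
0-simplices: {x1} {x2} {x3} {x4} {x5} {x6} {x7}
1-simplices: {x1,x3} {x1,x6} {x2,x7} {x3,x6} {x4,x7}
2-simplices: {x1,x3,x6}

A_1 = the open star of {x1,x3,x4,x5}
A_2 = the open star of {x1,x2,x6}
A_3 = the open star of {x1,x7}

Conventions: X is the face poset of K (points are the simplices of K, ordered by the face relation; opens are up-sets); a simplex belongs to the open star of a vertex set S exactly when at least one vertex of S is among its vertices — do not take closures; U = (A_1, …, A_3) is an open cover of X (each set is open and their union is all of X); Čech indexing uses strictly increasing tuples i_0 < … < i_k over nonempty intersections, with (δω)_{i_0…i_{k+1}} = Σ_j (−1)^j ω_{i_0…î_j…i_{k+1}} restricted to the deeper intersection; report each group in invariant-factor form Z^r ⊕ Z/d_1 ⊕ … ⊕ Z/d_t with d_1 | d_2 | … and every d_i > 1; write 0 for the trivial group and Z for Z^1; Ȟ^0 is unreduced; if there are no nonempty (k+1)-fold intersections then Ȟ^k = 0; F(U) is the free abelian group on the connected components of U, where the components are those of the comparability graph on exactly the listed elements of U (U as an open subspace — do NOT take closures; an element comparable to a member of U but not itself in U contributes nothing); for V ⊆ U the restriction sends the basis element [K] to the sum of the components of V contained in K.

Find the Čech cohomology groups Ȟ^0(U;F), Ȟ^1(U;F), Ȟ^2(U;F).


nerve of the cover:
  A1={{x1},{x3},{x4},{x5},{x1,x3},{x1,x6},{x3,x6},{x4,x7},{x1,x3,x6}} A2={{x1},{x2},{x6},{x1,x3},{x1,x6},{x2,x7},{x3,x6},{x1,x3,x6}} A3={{x1},{x7},{x1,x3},{x1,x6},{x2,x7},{x4,x7},{x1,x3,x6}}
  A12={{x1},{x1,x3},{x1,x6},{x3,x6},{x1,x3,x6}} A13={{x1},{x1,x3},{x1,x6},{x4,x7},{x1,x3,x6}} A23={{x1},{x1,x3},{x1,x6},{x2,x7},{x1,x3,x6}}
  A123={{x1},{x1,x3},{x1,x6},{x1,x3,x6}}
components per intersection:
  A1: {{x1},{x3},{x1,x3},{x1,x6},{x3,x6},{x1,x3,x6}} {{x4},{x4,x7}} {{x5}}
  A2: {{x1},{x6},{x1,x3},{x1,x6},{x3,x6},{x1,x3,x6}} {{x2},{x2,x7}}
  A3: {{x1},{x1,x3},{x1,x6},{x1,x3,x6}} {{x7},{x2,x7},{x4,x7}}
  A12: {{x1},{x1,x3},{x1,x6},{x3,x6},{x1,x3,x6}}
  A13: {{x1},{x1,x3},{x1,x6},{x1,x3,x6}} {{x4,x7}}
  A23: {{x1},{x1,x3},{x1,x6},{x1,x3,x6}} {{x2,x7}}
  A123: {{x1},{x1,x3},{x1,x6},{x1,x3,x6}}
C dims 7,5,1; δ0: rk 4, SNF 1^4; δ1: rk 1, SNF 1^1
Ȟ^0 = (7 − 4) − 0 = 3, so Ȟ^0 ≅ Z^3
Ȟ^1 = (5 − 1) − 4 = 0, so Ȟ^1 ≅ 0
Ȟ^2 = (1 − 0) − 1 = 0, so Ȟ^2 ≅ 0

Ȟ^0 ≅ Z^3,  Ȟ^1 ≅ 0,  Ȟ^2 ≅ 0


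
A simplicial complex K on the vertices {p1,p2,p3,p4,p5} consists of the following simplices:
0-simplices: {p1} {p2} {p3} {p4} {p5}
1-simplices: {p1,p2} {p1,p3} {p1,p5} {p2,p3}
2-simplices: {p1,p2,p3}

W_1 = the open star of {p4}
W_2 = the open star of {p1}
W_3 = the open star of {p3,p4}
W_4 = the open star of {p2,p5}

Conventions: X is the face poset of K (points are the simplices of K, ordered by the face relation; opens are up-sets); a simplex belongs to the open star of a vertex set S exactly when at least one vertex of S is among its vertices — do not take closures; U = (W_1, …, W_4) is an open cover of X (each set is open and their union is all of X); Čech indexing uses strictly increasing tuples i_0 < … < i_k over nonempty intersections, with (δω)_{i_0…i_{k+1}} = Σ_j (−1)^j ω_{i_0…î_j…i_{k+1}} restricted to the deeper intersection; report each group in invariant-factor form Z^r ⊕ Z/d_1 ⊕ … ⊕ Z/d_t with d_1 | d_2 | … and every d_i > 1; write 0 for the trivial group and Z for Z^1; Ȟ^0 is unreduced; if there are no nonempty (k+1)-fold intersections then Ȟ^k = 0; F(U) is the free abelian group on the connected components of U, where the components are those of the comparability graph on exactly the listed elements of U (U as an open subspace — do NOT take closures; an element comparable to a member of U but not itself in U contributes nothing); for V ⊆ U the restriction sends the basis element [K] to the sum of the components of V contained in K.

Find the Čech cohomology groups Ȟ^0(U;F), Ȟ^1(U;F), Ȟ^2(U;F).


Ȟ^0 = Z^2, Ȟ^1 = 0 and Ȟ^2 = 0

intersection data:
  W1={{p4}} W2={{p1},{p1,p2},{p1,p3},{p1,p5},{p1,p2,p3}} W3={{p3},{p4},{p1,p3},{p2,p3},{p1,p2,p3}} W4={{p2},{p5},{p1,p2},{p1,p5},{p2,p3},{p1,p2,p3}}
  W13={{p4}} W23={{p1,p3},{p1,p2,p3}} W24={{p1,p2},{p1,p5},{p1,p2,p3}} W34={{p2,p3},{p1,p2,p3}}
  W234={{p1,p2,p3}}
components per intersection:
  W1: {{p4}}
  W2: {{p1},{p1,p2},{p1,p3},{p1,p5},{p1,p2,p3}}
  W3: {{p3},{p1,p3},{p2,p3},{p1,p2,p3}} {{p4}}
  W4: {{p2},{p1,p2},{p2,p3},{p1,p2,p3}} {{p5},{p1,p5}}
  W13: {{p4}}
  W23: {{p1,p3},{p1,p2,p3}}
  W24: {{p1,p2},{p1,p2,p3}} {{p1,p5}}
  W34: {{p2,p3},{p1,p2,p3}}
  W234: {{p1,p2,p3}}
C dims 6,5,1; δ0: rk 4, SNF 1^4; δ1: rk 1, SNF 1^1
Ȟ^0 = (6 − 4) − 0 = 2, so Ȟ^0 ≅ Z^2
Ȟ^1 = (5 − 1) − 4 = 0, so Ȟ^1 ≅ 0
Ȟ^2 = (1 − 0) − 1 = 0, so Ȟ^2 ≅ 0


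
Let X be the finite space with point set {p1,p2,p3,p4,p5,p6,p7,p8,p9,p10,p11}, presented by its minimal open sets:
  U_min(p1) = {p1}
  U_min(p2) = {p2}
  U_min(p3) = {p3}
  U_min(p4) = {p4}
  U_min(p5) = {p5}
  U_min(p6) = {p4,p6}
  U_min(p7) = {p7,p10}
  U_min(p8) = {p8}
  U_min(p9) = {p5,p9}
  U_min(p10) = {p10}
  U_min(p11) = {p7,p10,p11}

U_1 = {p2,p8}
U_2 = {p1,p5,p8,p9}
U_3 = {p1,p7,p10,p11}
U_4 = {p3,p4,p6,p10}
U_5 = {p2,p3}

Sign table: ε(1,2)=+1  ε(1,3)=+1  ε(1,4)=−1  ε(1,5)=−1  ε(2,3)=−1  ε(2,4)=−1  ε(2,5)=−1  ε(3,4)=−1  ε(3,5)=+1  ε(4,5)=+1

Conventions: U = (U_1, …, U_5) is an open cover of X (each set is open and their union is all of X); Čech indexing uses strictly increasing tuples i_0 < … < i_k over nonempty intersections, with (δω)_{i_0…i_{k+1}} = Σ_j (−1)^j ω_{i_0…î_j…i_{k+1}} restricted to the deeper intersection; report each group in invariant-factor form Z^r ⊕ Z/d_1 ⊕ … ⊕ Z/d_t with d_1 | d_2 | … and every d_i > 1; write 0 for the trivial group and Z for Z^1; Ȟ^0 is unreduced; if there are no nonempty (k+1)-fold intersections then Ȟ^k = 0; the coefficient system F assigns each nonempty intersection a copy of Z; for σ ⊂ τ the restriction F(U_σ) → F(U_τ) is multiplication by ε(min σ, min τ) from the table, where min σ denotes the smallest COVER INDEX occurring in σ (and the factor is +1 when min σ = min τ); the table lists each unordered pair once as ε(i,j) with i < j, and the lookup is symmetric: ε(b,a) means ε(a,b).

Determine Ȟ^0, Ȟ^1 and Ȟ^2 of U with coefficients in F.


cover nerve:
  U12={p8} U15={p2} U23={p1} U34={p10} U45={p3}
C dims 5,5; δ0: rk 5, SNF 1^4·2
Ȟ^0: (5−5)−0=0 ⇒ 0
Ȟ^1: (5−0)−5=0 plus torsion [2] ⇒ Z/2
Ȟ^2: (0−0)−0=0 ⇒ 0

Ȟ^0(U;F) ≅ 0; Ȟ^1(U;F) ≅ Z/2; Ȟ^2(U;F) ≅ 0


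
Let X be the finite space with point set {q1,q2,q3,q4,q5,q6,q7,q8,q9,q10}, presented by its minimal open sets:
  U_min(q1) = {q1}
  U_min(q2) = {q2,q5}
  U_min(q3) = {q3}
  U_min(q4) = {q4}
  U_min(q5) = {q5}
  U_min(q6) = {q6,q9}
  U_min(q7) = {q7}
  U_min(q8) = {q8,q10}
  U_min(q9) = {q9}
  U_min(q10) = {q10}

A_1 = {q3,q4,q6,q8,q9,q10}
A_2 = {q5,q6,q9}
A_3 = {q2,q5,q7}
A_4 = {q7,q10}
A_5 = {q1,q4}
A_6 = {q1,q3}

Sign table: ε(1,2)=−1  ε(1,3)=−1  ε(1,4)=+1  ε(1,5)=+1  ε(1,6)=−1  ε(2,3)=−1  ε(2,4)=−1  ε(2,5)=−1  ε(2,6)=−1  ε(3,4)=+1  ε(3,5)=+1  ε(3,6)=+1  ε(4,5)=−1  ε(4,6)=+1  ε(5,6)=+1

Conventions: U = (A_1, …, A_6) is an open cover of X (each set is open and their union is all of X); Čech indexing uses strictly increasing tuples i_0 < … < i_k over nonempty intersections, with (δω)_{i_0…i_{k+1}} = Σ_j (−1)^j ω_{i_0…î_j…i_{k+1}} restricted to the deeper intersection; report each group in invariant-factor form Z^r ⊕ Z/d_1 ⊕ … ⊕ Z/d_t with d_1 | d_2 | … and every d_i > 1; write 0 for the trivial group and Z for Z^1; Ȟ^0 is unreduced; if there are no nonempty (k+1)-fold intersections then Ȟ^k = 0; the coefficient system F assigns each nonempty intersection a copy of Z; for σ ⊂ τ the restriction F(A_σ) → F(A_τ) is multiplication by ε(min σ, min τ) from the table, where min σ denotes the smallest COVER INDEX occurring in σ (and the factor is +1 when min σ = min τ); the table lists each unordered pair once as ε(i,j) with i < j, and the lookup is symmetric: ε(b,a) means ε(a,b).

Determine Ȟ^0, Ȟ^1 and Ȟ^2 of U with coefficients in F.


nonempty overlaps:
  A12={q6,q9} A14={q10} A15={q4} A16={q3} A23={q5} A34={q7} A56={q1}
C dims 6,7; δ0: rk 6, SNF 1^5·2
degree 0: 6−6−0 = 0 → Ȟ^0 ≅ 0
degree 1: 7−0−6 = 1 plus torsion [2] → Ȟ^1 ≅ Z ⊕ Z/2
degree 2: 0−0−0 = 0 → Ȟ^2 ≅ 0

Ȟ^0(U;F) ≅ 0; Ȟ^1(U;F) ≅ Z ⊕ Z/2; Ȟ^2(U;F) ≅ 0


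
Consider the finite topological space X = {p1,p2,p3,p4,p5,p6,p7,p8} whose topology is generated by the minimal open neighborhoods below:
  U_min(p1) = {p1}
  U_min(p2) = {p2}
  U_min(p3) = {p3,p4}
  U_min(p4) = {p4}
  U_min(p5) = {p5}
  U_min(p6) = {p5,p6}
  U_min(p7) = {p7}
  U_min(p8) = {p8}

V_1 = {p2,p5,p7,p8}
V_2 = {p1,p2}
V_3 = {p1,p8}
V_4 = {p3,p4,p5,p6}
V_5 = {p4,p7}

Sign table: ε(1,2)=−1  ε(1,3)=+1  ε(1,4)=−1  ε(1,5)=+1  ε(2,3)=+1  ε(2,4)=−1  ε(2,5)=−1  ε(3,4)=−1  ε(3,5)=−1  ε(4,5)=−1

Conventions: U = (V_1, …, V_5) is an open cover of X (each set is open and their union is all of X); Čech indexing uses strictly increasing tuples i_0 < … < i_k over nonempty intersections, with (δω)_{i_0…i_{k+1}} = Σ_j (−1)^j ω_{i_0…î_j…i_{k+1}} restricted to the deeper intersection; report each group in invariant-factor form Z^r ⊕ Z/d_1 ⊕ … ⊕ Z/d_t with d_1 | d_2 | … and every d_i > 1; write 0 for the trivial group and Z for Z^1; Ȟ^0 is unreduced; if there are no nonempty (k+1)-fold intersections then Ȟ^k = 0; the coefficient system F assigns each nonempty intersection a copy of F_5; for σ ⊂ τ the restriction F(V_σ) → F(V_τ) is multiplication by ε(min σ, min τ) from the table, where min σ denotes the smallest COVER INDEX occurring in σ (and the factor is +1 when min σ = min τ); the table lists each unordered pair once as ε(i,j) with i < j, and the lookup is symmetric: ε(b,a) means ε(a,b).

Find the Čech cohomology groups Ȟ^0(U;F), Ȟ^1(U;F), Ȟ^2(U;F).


nerve simplices:
  V12={p2} V13={p8} V14={p5} V15={p7} V23={p1} V45={p4}
C dims 5,6; δ0: rk_F5 5
degree 0: 5−5−0 = 0 → Ȟ^0 ≅ 0
degree 1: 6−0−5 = 1 → Ȟ^1 ≅ Z/5
degree 2: 0−0−0 = 0 → Ȟ^2 ≅ 0

Ȟ^0 ≅ 0,  Ȟ^1 ≅ Z/5,  Ȟ^2 ≅ 0


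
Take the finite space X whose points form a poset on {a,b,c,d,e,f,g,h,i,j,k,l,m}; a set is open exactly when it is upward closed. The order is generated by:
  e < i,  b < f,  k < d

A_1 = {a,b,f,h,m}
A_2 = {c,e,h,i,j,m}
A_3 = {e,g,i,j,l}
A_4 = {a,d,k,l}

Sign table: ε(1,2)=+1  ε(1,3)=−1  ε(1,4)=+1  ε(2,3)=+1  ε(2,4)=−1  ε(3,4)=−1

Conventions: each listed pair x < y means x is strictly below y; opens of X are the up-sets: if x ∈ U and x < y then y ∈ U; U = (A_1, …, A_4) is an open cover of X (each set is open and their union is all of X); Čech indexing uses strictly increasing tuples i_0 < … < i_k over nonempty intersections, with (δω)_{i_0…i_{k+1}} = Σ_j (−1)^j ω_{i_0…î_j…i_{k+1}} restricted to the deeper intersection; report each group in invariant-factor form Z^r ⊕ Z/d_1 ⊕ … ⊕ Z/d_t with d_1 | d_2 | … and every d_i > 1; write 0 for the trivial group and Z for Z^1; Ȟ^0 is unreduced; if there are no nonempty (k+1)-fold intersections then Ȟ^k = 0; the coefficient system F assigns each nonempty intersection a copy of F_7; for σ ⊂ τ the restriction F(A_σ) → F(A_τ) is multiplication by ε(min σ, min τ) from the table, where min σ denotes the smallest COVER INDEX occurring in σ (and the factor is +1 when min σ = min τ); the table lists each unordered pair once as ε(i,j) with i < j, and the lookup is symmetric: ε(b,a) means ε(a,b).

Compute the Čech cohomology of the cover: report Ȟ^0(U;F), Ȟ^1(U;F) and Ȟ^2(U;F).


cover nerve:
  A12={h,m} A14={a} A23={e,i,j} A34={l}
C dims 4,4; δ0: rk_F7 4
Ȟ^0: (4−4)−0=0 ⇒ 0
Ȟ^1: (4−0)−4=0 ⇒ 0
Ȟ^2: (0−0)−0=0 ⇒ 0

Ȟ^0 = 0; Ȟ^1 = 0; Ȟ^2 = 0


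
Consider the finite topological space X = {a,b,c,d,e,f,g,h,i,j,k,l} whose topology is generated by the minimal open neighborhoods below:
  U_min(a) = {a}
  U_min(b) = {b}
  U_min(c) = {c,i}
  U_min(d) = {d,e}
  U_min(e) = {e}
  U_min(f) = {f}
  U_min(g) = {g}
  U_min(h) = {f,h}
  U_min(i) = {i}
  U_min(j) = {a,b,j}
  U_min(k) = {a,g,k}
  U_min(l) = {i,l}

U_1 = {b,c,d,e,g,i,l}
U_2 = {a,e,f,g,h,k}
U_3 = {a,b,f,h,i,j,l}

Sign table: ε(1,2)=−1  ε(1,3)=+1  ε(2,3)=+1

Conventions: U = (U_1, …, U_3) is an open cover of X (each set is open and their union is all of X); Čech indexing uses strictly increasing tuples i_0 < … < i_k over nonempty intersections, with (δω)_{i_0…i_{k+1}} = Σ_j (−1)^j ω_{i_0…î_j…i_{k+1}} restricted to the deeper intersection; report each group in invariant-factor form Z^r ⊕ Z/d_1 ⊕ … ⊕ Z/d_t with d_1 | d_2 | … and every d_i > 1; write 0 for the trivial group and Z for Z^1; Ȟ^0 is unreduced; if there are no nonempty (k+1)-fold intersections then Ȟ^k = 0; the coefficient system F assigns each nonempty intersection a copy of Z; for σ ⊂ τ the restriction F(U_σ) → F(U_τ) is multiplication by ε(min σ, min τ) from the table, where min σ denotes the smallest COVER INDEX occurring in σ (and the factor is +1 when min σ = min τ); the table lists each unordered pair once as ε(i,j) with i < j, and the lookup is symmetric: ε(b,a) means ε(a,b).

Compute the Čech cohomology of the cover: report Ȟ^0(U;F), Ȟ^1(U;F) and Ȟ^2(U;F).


Ȟ^0 ≅ 0,  Ȟ^1 ≅ Z/2,  Ȟ^2 ≅ 0

nonempty overlaps:
  U12={e,g} U13={b,i,l} U23={a,f,h}
C dims 3,3; δ0: rk 3, SNF 1^2·2
degree 0: 3−3−0 = 0 → Ȟ^0 ≅ 0
degree 1: 3−0−3 = 0 plus torsion [2] → Ȟ^1 ≅ Z/2
degree 2: 0−0−0 = 0 → Ȟ^2 ≅ 0
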